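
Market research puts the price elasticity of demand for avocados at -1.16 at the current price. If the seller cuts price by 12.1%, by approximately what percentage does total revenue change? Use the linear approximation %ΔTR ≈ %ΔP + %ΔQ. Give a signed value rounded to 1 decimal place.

%ΔQ ≈ Ed × %ΔP = (-1.16) × (-12.1%) = +14.0360%
%ΔTR ≈ %ΔP + %ΔQ = (-12.1%) + (+14.0360%) = +1.9360%

+1.9%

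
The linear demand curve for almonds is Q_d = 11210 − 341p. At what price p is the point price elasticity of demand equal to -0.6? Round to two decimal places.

Ed = −341p/(11210 − 341p). Set this equal to -0.6:
341p = 0.6·(11210 − 341p) ⇒ 341p(1 + 0.6) = 0.6·11210
p = 0.6·11210 / (341·1.6) = 12.3277…

12.33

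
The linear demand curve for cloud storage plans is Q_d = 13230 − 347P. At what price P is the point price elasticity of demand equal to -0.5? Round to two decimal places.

12.71

Ed = −347P/(13230 − 347P). Set this equal to -0.5:
347P = 0.5·(13230 − 347P) ⇒ 347P(1 + 0.5) = 0.5·13230
P = 0.5·13230 / (347·1.5) = 12.7089…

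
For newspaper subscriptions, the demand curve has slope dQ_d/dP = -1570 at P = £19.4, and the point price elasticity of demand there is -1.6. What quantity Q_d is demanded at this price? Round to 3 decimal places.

Ed = (dQ_d/dP)·(P/Q_d) ⇒ Q_d = (dQ_d/dP)·P/Ed = (-1570)·19.4/(-1.6) = 19036.25

19036.250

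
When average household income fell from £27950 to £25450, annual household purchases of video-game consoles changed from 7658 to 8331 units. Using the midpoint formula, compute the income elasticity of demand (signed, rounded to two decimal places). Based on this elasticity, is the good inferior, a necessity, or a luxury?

%ΔQ = (8331 − 7658)/[( 7658 + 8331)/2] = 673/7994.5 = 0.084182…
%ΔIncome = (25450 − 27950)/[( 27950 + 25450)/2] = -2500/26700 = -0.093632…
E_income = (673/7994.5) / (-2500/26700) = -0.8990…
E_income < 0 ⇒ inferior good.

-0.90; inferior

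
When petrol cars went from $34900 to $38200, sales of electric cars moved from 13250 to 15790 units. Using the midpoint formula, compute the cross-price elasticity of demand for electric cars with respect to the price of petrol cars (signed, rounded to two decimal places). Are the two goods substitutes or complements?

1.94; substitutes

%ΔQ_{electric cars} = (15790 − 13250)/avg = 2540/14520 = 0.174931…
%ΔP_{petrol cars} = (38200 − 34900)/avg = 3300/36550 = 0.090287…
E_cross = (2540/14520) / (3300/36550) = 1.9374…
E_cross > 0 ⇒ the goods are substitutes.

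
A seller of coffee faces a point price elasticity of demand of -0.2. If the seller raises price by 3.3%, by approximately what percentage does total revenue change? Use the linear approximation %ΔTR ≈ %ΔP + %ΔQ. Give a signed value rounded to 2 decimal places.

+2.64%

%ΔQ ≈ Ed × %ΔP = (-0.2) × (+3.3%) = -0.6600%
%ΔTR ≈ %ΔP + %ΔQ = (+3.3%) + (-0.6600%) = +2.6400%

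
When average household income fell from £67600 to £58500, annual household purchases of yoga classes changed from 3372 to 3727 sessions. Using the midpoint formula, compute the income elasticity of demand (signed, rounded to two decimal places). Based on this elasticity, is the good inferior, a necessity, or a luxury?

%ΔQ = (3727 − 3372)/[( 3372 + 3727)/2] = 355/3549.5 = 0.100014…
%ΔIncome = (58500 − 67600)/[( 67600 + 58500)/2] = -9100/63050 = -0.144329…
E_income = (355/3549.5) / (-9100/63050) = -0.6929…
E_income < 0 ⇒ inferior good.

-0.69; inferior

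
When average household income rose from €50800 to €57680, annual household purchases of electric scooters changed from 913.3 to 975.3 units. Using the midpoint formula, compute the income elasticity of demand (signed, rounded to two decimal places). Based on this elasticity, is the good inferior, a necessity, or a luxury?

%ΔQ = (975.3 − 913.3)/[( 913.3 + 975.3)/2] = 62/944.3 = 0.065657…
%ΔIncome = (57680 − 50800)/[( 50800 + 57680)/2] = 6880/54240 = 0.126843…
E_income = (62/944.3) / (6880/54240) = 0.5176…
0 < E_income < 1 ⇒ normal good, necessity.

0.52; necessity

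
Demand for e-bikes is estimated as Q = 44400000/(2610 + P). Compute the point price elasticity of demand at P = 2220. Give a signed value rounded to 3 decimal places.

-0.460

dQ/dP = −44400000/(2610 + P)² = -1.90322. At P = 2220, Q = 9192.55.
Ed = (dQ/dP)·(P/Q) = (-1.90322) × (2220/9192.55) = -0.45962…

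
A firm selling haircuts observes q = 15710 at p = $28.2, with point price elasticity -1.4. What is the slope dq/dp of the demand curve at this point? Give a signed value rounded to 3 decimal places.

Ed = (dq/dp)·(p/q) ⇒ dq/dp = Ed·q/p = (-1.4)·15710/28.2 = -779.92907…

-779.929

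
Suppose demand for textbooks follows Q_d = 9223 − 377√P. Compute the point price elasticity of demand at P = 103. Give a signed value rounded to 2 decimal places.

dQ_d/dP = −377/(2√P) = -18.5735. At P = 103, Q_d = 5396.87.
Ed = (dQ_d/dP)·(P/Q_d) = (-18.5735) × (103/5396.87) = -0.3544…

-0.35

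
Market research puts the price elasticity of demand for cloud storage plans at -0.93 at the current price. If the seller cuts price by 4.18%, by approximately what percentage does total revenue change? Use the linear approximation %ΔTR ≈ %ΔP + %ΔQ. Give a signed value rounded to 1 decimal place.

-0.3%

%ΔQ ≈ Ed × %ΔP = (-0.93) × (-4.18%) = +3.8874%
%ΔTR ≈ %ΔP + %ΔQ = (-4.18%) + (+3.8874%) = -0.2926%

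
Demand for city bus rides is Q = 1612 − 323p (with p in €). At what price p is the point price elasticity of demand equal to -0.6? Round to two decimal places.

1.87

Ed = −323p/(1612 − 323p). Set this equal to -0.6:
323p = 0.6·(1612 − 323p) ⇒ 323p(1 + 0.6) = 0.6·1612
p = 0.6·1612 / (323·1.6) = 1.8715…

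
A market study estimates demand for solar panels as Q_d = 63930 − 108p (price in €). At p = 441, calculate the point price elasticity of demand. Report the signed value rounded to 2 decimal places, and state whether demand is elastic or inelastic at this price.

dQ_d/dp = −108. At p = 441, Q_d = 63930 − 108(441) = 16302.
Ed = (dQ_d/dp)·(p/Q_d) = −108 × (441/16302) = -2.9216…
|Ed| = 2.92 > 1, so demand is elastic.

-2.92; elastic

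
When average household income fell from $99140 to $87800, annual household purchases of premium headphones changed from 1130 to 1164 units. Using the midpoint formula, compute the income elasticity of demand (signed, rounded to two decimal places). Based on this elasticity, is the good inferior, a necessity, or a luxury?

%ΔQ = (1164 − 1130)/[( 1130 + 1164)/2] = 34/1147 = 0.029642…
%ΔIncome = (87800 − 99140)/[( 99140 + 87800)/2] = -11340/93470 = -0.121322…
E_income = (34/1147) / (-11340/93470) = -0.2443…
E_income < 0 ⇒ inferior good.

-0.24; inferior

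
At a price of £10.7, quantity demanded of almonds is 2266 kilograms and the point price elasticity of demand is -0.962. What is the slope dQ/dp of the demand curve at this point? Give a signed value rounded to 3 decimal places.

-203.728

Ed = (dQ/dp)·(p/Q) ⇒ dQ/dp = Ed·Q/p = (-0.962)·2266/10.7 = -203.72822…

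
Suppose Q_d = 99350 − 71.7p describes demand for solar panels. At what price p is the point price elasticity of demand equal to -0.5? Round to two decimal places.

Ed = −71.7p/(99350 − 71.7p). Set this equal to -0.5:
71.7p = 0.5·(99350 − 71.7p) ⇒ 71.7p(1 + 0.5) = 0.5·99350
p = 0.5·99350 / (71.7·1.5) = 461.8781…

461.88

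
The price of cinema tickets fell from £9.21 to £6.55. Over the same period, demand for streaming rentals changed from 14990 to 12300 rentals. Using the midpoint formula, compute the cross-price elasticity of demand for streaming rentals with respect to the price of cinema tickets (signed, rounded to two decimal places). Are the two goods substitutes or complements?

0.58; substitutes

%ΔQ_{streaming rentals} = (12300 − 14990)/avg = -2690/13645 = -0.197141…
%ΔP_{cinema tickets} = (6.55 − 9.21)/avg = -2.66/7.88 = -0.337563…
E_cross = (-2690/13645) / (-2.66/7.88) = 0.5840…
E_cross > 0 ⇒ the goods are substitutes.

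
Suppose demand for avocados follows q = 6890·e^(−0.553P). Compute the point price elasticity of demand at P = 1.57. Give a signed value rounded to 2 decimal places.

-0.87

dq/dP = −0.553·q = -1599.14. At P = 1.57, q = 2891.75.
Ed = (dq/dP)·(P/q) = (-1599.14) × (1.57/2891.75) = -0.8682…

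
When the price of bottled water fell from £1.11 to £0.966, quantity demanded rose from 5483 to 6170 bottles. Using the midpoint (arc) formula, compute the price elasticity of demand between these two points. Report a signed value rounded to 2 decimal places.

-0.85

%ΔQ = (6170 − 5483) / [(5483 + 6170)/2] = 687/5826.5 = 0.117909…
%ΔP = (0.966 − 1.11) / [(1.11 + 0.966)/2] = -0.144/1.038 = -0.138728…
Arc Ed = %ΔQ / %ΔP = (687/5826.5) / (-0.144/1.038) = -0.8499…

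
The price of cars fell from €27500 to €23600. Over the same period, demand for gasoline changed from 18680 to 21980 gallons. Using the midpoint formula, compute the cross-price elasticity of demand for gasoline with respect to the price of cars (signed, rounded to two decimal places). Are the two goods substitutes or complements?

%ΔQ_{gasoline} = (21980 − 18680)/avg = 3300/20330 = 0.162321…
%ΔP_{cars} = (23600 − 27500)/avg = -3900/25550 = -0.152641…
E_cross = (3300/20330) / (-3900/25550) = -1.0634…
E_cross < 0 ⇒ the goods are complements.

-1.06; complements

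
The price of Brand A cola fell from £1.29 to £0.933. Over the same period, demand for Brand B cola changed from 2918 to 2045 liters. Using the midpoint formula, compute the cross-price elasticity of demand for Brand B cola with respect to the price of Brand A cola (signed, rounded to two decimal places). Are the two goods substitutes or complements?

1.10; substitutes

%ΔQ_{Brand B cola} = (2045 − 2918)/avg = -873/2481.5 = -0.351803…
%ΔP_{Brand A cola} = (0.933 − 1.29)/avg = -0.357/1.1115 = -0.321187…
E_cross = (-873/2481.5) / (-0.357/1.1115) = 1.0953…
E_cross > 0 ⇒ the goods are substitutes.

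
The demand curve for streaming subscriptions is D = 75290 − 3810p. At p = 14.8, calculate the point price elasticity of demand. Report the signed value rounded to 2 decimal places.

dD/dp = −3810. At p = 14.8, D = 75290 − 3810(14.8) = 18902.
Ed = (dD/dp)·(p/D) = −3810 × (14.8/18902) = -2.9831…

-2.98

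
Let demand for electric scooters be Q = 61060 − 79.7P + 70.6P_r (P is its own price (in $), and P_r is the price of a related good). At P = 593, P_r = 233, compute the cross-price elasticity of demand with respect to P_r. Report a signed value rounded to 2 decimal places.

0.54

At the given values, Q = 61060 − 79.7(593) + 70.6(233) = 30247.7.
∂Q/∂P_r = 70.6.
E = (70.6) × (233/30247.7) = 0.5438…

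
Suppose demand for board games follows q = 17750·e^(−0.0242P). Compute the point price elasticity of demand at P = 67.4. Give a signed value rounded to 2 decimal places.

dq/dP = −0.0242·q = -84.0707. At P = 67.4, q = 3474.
Ed = (dq/dP)·(P/q) = (-84.0707) × (67.4/3474) = -1.6310…

-1.63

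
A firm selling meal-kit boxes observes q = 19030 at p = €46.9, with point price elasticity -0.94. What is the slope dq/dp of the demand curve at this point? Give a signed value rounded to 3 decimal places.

-381.412

Ed = (dq/dp)·(p/q) ⇒ dq/dp = Ed·q/p = (-0.94)·19030/46.9 = -381.41151…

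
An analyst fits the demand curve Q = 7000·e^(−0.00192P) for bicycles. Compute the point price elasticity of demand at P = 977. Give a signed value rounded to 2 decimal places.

dQ/dP = −0.00192·Q = -2.05936. At P = 977, Q = 1072.58.
Ed = (dQ/dP)·(P/Q) = (-2.05936) × (977/1072.58) = -1.8758…

-1.88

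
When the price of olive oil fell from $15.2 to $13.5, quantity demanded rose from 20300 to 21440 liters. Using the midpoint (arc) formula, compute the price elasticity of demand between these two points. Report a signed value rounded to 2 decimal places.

-0.46

%ΔQ = (21440 − 20300) / [(20300 + 21440)/2] = 1140/20870 = 0.054623…
%ΔP = (13.5 − 15.2) / [(15.2 + 13.5)/2] = -1.7/14.35 = -0.118466…
Arc Ed = %ΔQ / %ΔP = (1140/20870) / (-1.7/14.35) = -0.4610…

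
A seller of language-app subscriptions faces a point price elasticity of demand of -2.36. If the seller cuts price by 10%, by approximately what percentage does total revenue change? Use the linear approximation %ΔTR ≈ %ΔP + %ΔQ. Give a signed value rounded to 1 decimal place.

%ΔQ ≈ Ed × %ΔP = (-2.36) × (-10%) = +23.6000%
%ΔTR ≈ %ΔP + %ΔQ = (-10%) + (+23.6000%) = +13.6000%

+13.6%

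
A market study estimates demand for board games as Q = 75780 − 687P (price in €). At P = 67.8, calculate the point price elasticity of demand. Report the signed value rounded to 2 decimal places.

-1.60

dQ/dP = −687. At P = 67.8, Q = 75780 − 687(67.8) = 29201.4.
Ed = (dQ/dP)·(P/Q) = −687 × (67.8/29201.4) = -1.5950…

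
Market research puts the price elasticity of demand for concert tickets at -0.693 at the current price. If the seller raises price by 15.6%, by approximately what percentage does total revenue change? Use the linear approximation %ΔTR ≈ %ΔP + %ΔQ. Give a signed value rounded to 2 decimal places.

%ΔQ ≈ Ed × %ΔP = (-0.693) × (+15.6%) = -10.8108%
%ΔTR ≈ %ΔP + %ΔQ = (+15.6%) + (-10.8108%) = +4.7892%

+4.79%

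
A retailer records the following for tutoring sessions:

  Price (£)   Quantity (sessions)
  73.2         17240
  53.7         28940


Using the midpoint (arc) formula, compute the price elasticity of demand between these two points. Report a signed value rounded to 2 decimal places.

%ΔQ = (28940 − 17240) / [(17240 + 28940)/2] = 11700/23090 = 0.506712…
%ΔP = (53.7 − 73.2) / [(73.2 + 53.7)/2] = -19.5/63.45 = -0.307328…
Arc Ed = %ΔQ / %ΔP = (11700/23090) / (-19.5/63.45) = -1.6487…

-1.65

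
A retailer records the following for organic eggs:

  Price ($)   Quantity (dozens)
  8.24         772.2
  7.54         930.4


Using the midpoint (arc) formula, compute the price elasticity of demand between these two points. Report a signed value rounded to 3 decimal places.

%ΔQ = (930.4 − 772.2) / [(772.2 + 930.4)/2] = 158.2/851.3 = 0.185833…
%ΔP = (7.54 − 8.24) / [(8.24 + 7.54)/2] = -0.7/7.89 = -0.088719…
Arc Ed = %ΔQ / %ΔP = (158.2/851.3) / (-0.7/7.89) = -2.09460…

-2.095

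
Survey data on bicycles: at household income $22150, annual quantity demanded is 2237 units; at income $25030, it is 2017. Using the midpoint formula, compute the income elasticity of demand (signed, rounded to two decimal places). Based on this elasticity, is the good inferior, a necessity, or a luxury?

-0.85; inferior

%ΔQ = (2017 − 2237)/[( 2237 + 2017)/2] = -220/2127 = -0.103432…
%ΔIncome = (25030 − 22150)/[( 22150 + 25030)/2] = 2880/23590 = 0.122085…
E_income = (-220/2127) / (2880/23590) = -0.8472…
E_income < 0 ⇒ inferior good.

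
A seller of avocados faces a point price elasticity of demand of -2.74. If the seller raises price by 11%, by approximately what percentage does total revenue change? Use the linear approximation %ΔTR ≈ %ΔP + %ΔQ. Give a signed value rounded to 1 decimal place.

-19.1%

%ΔQ ≈ Ed × %ΔP = (-2.74) × (+11%) = -30.1400%
%ΔTR ≈ %ΔP + %ΔQ = (+11%) + (-30.1400%) = -19.1400%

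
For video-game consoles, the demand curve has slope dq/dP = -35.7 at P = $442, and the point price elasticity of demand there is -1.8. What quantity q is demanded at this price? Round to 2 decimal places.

Ed = (dq/dP)·(P/q) ⇒ q = (dq/dP)·P/Ed = (-35.7)·442/(-1.8) = 8766.3333…

8766.33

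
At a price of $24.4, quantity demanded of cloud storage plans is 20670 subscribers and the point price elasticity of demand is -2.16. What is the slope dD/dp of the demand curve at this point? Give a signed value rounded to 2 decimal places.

Ed = (dD/dp)·(p/D) ⇒ dD/dp = Ed·D/p = (-2.16)·20670/24.4 = -1829.8032…

-1829.80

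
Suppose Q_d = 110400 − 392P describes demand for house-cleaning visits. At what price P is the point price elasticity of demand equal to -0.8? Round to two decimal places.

Ed = −392P/(110400 − 392P). Set this equal to -0.8:
392P = 0.8·(110400 − 392P) ⇒ 392P(1 + 0.8) = 0.8·110400
P = 0.8·110400 / (392·1.8) = 125.1700…

125.17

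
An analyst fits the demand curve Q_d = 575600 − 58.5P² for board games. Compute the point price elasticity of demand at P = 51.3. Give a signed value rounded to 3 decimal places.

dQ_d/dP = −2·58.5·P = -6002.1. At P = 51.3, Q_d = 421646.135.
Ed = (dQ_d/dP)·(P/Q_d) = (-6002.1) × (51.3/421646.135) = -0.73025…

-0.730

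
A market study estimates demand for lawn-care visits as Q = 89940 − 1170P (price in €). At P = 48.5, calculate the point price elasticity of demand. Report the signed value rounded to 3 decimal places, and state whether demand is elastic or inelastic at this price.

-1.709; elastic

dQ/dP = −1170. At P = 48.5, Q = 89940 − 1170(48.5) = 33195.
Ed = (dQ/dP)·(P/Q) = −1170 × (48.5/33195) = -1.70944…
|Ed| = 1.709 > 1, so demand is elastic.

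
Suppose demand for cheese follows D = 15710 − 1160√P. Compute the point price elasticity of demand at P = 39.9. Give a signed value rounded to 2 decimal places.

-0.44

dD/dP = −1160/(2√P) = -91.8209. At P = 39.9, D = 8382.69.
Ed = (dD/dP)·(P/D) = (-91.8209) × (39.9/8382.69) = -0.4370…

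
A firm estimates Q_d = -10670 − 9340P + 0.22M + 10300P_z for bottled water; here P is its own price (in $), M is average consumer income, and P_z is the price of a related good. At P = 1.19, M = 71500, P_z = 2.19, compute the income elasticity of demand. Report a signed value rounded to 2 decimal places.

At the given values, Q_d = -10670 − 9340(1.19) + 0.22(71500) + 10300(2.19) = 16502.4.
∂Q_d/∂M = 0.22.
E = (0.22) × (71500/16502.4) = 0.9531…

0.95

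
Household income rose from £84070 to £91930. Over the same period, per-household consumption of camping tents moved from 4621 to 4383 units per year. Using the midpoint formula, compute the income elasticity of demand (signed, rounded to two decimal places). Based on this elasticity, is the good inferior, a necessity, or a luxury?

-0.59; inferior

%ΔQ = (4383 − 4621)/[( 4621 + 4383)/2] = -238/4502 = -0.052865…
%ΔIncome = (91930 − 84070)/[( 84070 + 91930)/2] = 7860/88000 = 0.089318…
E_income = (-238/4502) / (7860/88000) = -0.5918…
E_income < 0 ⇒ inferior good.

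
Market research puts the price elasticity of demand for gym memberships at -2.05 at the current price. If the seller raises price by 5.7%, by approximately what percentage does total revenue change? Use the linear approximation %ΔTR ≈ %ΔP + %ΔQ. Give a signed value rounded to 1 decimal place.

%ΔQ ≈ Ed × %ΔP = (-2.05) × (+5.7%) = -11.6850%
%ΔTR ≈ %ΔP + %ΔQ = (+5.7%) + (-11.6850%) = -5.9850%

-6.0%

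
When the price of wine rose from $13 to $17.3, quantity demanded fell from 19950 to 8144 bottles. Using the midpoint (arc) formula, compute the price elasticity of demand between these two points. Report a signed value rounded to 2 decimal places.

-2.96

%ΔQ = (8144 − 19950) / [(19950 + 8144)/2] = -11806/14047 = -0.840464…
%ΔP = (17.3 − 13) / [(13 + 17.3)/2] = 4.3/15.15 = 0.283828…
Arc Ed = %ΔQ / %ΔP = (-11806/14047) / (4.3/15.15) = -2.9611…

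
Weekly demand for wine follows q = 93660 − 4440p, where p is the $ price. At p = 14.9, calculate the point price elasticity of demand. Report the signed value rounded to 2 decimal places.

-2.41

dq/dp = −4440. At p = 14.9, q = 93660 − 4440(14.9) = 27504.
Ed = (dq/dp)·(p/q) = −4440 × (14.9/27504) = -2.4053…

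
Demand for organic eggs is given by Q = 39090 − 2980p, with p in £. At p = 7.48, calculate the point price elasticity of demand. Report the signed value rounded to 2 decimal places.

-1.33

dQ/dp = −2980. At p = 7.48, Q = 39090 − 2980(7.48) = 16799.6.
Ed = (dQ/dp)·(p/Q) = −2980 × (7.48/16799.6) = -1.3268…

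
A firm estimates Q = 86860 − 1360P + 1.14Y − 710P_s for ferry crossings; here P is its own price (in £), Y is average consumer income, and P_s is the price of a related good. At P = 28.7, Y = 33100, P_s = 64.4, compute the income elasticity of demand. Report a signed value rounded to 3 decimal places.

0.947

At the given values, Q = 86860 − 1360(28.7) + 1.14(33100) − 710(64.4) = 39838.
∂Q/∂Y = 1.14.
E = (1.14) × (33100/39838) = 0.94718…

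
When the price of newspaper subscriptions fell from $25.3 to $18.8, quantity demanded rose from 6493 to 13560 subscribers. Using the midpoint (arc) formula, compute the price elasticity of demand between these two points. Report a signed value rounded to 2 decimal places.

-2.39

%ΔQ = (13560 − 6493) / [(6493 + 13560)/2] = 7067/10026.5 = 0.704832…
%ΔP = (18.8 − 25.3) / [(25.3 + 18.8)/2] = -6.5/22.05 = -0.294784…
Arc Ed = %ΔQ / %ΔP = (7067/10026.5) / (-6.5/22.05) = -2.3910…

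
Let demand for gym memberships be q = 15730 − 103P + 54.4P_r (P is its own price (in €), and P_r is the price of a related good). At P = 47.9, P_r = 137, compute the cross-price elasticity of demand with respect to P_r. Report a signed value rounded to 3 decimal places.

0.408

At the given values, q = 15730 − 103(47.9) + 54.4(137) = 18249.1.
∂q/∂P_r = 54.4.
E = (54.4) × (137/18249.1) = 0.40839…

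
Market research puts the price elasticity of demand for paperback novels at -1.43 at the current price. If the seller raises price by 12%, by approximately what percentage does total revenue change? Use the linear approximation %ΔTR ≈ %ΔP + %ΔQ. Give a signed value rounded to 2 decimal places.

-5.16%

%ΔQ ≈ Ed × %ΔP = (-1.43) × (+12%) = -17.1600%
%ΔTR ≈ %ΔP + %ΔQ = (+12%) + (-17.1600%) = -5.1600%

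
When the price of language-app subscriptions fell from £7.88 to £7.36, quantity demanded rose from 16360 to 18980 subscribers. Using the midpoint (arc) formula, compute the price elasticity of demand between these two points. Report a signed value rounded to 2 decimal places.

-2.17

%ΔQ = (18980 − 16360) / [(16360 + 18980)/2] = 2620/17670 = 0.148273…
%ΔP = (7.36 − 7.88) / [(7.88 + 7.36)/2] = -0.52/7.62 = -0.068241…
Arc Ed = %ΔQ / %ΔP = (2620/17670) / (-0.52/7.62) = -2.1727…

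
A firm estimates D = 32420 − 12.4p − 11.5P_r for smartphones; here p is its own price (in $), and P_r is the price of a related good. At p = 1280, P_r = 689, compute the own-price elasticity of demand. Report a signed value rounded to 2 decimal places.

-1.84

At the given values, D = 32420 − 12.4(1280) − 11.5(689) = 8624.5.
∂D/∂p = −12.4.
E = (-12.4) × (1280/8624.5) = -1.8403…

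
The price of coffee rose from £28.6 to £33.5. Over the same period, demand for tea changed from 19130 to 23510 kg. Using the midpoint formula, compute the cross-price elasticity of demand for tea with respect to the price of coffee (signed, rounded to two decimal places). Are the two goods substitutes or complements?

%ΔQ_{tea} = (23510 − 19130)/avg = 4380/21320 = 0.205440…
%ΔP_{coffee} = (33.5 − 28.6)/avg = 4.9/31.05 = 0.157809…
E_cross = (4380/21320) / (4.9/31.05) = 1.3018…
E_cross > 0 ⇒ the goods are substitutes.

1.30; substitutes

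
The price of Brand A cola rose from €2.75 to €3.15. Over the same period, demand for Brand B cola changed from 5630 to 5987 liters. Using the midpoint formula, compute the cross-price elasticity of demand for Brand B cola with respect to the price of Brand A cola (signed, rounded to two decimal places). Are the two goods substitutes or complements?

0.45; substitutes

%ΔQ_{Brand B cola} = (5987 − 5630)/avg = 357/5808.5 = 0.061461…
%ΔP_{Brand A cola} = (3.15 − 2.75)/avg = 0.4/2.95 = 0.135593…
E_cross = (357/5808.5) / (0.4/2.95) = 0.4532…
E_cross > 0 ⇒ the goods are substitutes.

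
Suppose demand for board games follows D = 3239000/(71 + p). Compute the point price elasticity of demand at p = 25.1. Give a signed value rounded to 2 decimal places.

dD/dp = −3239000/(71 + p)² = -350.723. At p = 25.1, D = 33704.5.
Ed = (dD/dp)·(p/D) = (-350.723) × (25.1/33704.5) = -0.2611…

-0.26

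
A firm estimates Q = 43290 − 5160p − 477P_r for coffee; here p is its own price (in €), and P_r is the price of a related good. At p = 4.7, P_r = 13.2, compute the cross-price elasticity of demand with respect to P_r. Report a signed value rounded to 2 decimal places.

At the given values, Q = 43290 − 5160(4.7) − 477(13.2) = 12741.6.
∂Q/∂P_r = -477.
E = (-477) × (13.2/12741.6) = -0.4941…

-0.49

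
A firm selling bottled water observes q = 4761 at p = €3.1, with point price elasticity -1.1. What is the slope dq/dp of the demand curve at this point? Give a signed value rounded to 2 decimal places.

-1689.39

Ed = (dq/dp)·(p/q) ⇒ dq/dp = Ed·q/p = (-1.1)·4761/3.1 = -1689.3870…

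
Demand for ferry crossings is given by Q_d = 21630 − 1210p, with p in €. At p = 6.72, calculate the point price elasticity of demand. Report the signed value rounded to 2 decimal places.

-0.60

dQ_d/dp = −1210. At p = 6.72, Q_d = 21630 − 1210(6.72) = 13498.8.
Ed = (dQ_d/dp)·(p/Q_d) = −1210 × (6.72/13498.8) = -0.6023…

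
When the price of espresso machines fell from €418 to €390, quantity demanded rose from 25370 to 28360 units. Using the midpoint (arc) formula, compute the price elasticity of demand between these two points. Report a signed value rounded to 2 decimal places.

%ΔQ = (28360 − 25370) / [(25370 + 28360)/2] = 2990/26865 = 0.111297…
%ΔP = (390 − 418) / [(418 + 390)/2] = -28/404 = -0.069306…
Arc Ed = %ΔQ / %ΔP = (2990/26865) / (-28/404) = -1.6058…

-1.61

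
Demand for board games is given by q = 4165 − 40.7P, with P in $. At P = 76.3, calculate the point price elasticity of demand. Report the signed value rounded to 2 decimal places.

-2.93

dq/dP = −40.7. At P = 76.3, q = 4165 − 40.7(76.3) = 1059.59.
Ed = (dq/dP)·(P/q) = −40.7 × (76.3/1059.59) = -2.9307…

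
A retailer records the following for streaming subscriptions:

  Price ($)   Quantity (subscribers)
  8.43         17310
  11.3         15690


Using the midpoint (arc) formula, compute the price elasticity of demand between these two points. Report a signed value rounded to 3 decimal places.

%ΔQ = (15690 − 17310) / [(17310 + 15690)/2] = -1620/16500 = -0.098181…
%ΔP = (11.3 − 8.43) / [(8.43 + 11.3)/2] = 2.87/9.865 = 0.290927…
Arc Ed = %ΔQ / %ΔP = (-1620/16500) / (2.87/9.865) = -0.33747…

-0.337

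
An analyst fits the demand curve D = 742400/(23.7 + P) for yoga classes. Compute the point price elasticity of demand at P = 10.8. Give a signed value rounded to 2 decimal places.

-0.31

dD/dP = −742400/(23.7 + P)² = -623.735. At P = 10.8, D = 21518.8.
Ed = (dD/dP)·(P/D) = (-623.735) × (10.8/21518.8) = -0.3130…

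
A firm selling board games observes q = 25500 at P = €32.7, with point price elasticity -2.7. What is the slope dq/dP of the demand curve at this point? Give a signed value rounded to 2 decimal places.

Ed = (dq/dP)·(P/q) ⇒ dq/dP = Ed·q/P = (-2.7)·25500/32.7 = -2105.5045…

-2105.50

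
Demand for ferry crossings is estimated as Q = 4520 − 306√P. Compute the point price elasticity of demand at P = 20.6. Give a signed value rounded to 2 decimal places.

-0.22

dQ/dP = −306/(2√P) = -33.7099. At P = 20.6, Q = 3131.15.
Ed = (dQ/dP)·(P/Q) = (-33.7099) × (20.6/3131.15) = -0.2217…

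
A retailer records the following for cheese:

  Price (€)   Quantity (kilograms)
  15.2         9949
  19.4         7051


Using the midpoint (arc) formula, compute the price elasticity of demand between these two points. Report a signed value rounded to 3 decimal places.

-1.404

%ΔQ = (7051 − 9949) / [(9949 + 7051)/2] = -2898/8500 = -0.340941…
%ΔP = (19.4 − 15.2) / [(15.2 + 19.4)/2] = 4.2/17.3 = 0.242774…
Arc Ed = %ΔQ / %ΔP = (-2898/8500) / (4.2/17.3) = -1.40435…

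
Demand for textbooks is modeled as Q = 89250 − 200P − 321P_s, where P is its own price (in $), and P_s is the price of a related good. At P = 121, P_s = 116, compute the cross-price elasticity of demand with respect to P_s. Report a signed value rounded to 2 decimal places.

At the given values, Q = 89250 − 200(121) − 321(116) = 27814.
∂Q/∂P_s = -321.
E = (-321) × (116/27814) = -1.3387…

-1.34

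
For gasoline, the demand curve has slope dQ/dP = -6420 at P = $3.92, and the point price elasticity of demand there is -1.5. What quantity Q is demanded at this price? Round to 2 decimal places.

16777.60

Ed = (dQ/dP)·(P/Q) ⇒ Q = (dQ/dP)·P/Ed = (-6420)·3.92/(-1.5) = 16777.6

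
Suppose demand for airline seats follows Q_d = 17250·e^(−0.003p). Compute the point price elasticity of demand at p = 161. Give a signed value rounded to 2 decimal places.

dQ_d/dp = −0.003·Q_d = -31.9261. At p = 161, Q_d = 10642.
Ed = (dQ_d/dp)·(p/Q_d) = (-31.9261) × (161/10642) = -0.483

-0.48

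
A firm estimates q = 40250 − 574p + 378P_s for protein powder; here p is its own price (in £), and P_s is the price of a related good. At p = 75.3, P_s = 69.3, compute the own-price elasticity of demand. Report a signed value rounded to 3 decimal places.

-1.861

At the given values, q = 40250 − 574(75.3) + 378(69.3) = 23223.2.
∂q/∂p = −574.
E = (-574) × (75.3/23223.2) = -1.86116…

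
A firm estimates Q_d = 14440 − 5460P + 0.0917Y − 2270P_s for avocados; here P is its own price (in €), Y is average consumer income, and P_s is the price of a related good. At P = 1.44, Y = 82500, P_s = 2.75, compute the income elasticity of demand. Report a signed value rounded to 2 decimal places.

At the given values, Q_d = 14440 − 5460(1.44) + 0.0917(82500) − 2270(2.75) = 7900.35.
∂Q_d/∂Y = 0.0917.
E = (0.0917) × (82500/7900.35) = 0.9575…

0.96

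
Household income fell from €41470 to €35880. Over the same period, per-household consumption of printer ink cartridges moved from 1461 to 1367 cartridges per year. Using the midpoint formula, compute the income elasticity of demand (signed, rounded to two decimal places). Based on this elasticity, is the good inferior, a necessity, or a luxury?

0.46; necessity

%ΔQ = (1367 − 1461)/[( 1461 + 1367)/2] = -94/1414 = -0.066478…
%ΔIncome = (35880 − 41470)/[( 41470 + 35880)/2] = -5590/38675 = -0.144537…
E_income = (-94/1414) / (-5590/38675) = 0.4599…
0 < E_income < 1 ⇒ normal good, necessity.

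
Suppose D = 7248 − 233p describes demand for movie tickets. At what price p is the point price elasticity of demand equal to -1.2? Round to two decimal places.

Ed = −233p/(7248 − 233p). Set this equal to -1.2:
233p = 1.2·(7248 − 233p) ⇒ 233p(1 + 1.2) = 1.2·7248
p = 1.2·7248 / (233·2.2) = 16.9676…

16.97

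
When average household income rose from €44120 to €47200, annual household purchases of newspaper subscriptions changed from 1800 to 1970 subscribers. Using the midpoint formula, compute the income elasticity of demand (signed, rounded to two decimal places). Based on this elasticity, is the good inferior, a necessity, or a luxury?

%ΔQ = (1970 − 1800)/[( 1800 + 1970)/2] = 170/1885 = 0.090185…
%ΔIncome = (47200 − 44120)/[( 44120 + 47200)/2] = 3080/45660 = 0.067455…
E_income = (170/1885) / (3080/45660) = 1.3369…
E_income > 1 ⇒ normal good, luxury.

1.34; luxury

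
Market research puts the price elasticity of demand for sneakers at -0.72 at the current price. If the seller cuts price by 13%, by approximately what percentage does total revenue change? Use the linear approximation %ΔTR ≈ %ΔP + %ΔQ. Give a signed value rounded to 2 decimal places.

-3.64%

%ΔQ ≈ Ed × %ΔP = (-0.72) × (-13%) = +9.3600%
%ΔTR ≈ %ΔP + %ΔQ = (-13%) + (+9.3600%) = -3.6400%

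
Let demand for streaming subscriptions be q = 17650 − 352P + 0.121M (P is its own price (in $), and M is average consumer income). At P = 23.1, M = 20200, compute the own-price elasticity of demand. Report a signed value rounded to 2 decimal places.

At the given values, q = 17650 − 352(23.1) + 0.121(20200) = 11963.
∂q/∂P = −352.
E = (-352) × (23.1/11963) = -0.6796…

-0.68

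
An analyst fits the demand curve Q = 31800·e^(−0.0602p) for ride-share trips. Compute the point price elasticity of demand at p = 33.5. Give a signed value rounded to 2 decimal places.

dQ/dp = −0.0602·Q = -254.79. At p = 33.5, Q = 4232.39.
Ed = (dQ/dp)·(p/Q) = (-254.79) × (33.5/4232.39) = -2.0167

-2.02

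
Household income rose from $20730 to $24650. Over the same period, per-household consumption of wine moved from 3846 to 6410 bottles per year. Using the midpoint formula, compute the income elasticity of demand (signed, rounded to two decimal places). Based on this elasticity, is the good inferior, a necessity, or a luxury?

%ΔQ = (6410 − 3846)/[( 3846 + 6410)/2] = 2564/5128 = 0.5
%ΔIncome = (24650 − 20730)/[( 20730 + 24650)/2] = 3920/22690 = 0.172763…
E_income = (2564/5128) / (3920/22690) = 2.8941…
E_income > 1 ⇒ normal good, luxury.

2.89; luxury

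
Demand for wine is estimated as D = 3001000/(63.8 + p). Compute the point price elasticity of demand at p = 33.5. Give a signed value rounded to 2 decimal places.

dD/dp = −3001000/(63.8 + p)² = -316.986. At p = 33.5, D = 30842.8.
Ed = (dD/dp)·(p/D) = (-316.986) × (33.5/30842.8) = -0.3442…

-0.34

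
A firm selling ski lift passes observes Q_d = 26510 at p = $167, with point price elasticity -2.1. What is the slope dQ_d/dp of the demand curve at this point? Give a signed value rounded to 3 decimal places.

Ed = (dQ_d/dp)·(p/Q_d) ⇒ dQ_d/dp = Ed·Q_d/p = (-2.1)·26510/167 = -333.35928…

-333.359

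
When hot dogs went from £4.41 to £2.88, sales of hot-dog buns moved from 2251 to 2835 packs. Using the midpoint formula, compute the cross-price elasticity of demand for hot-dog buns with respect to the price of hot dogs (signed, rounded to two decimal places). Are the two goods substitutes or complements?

-0.55; complements

%ΔQ_{hot-dog buns} = (2835 − 2251)/avg = 584/2543 = 0.229650…
%ΔP_{hot dogs} = (2.88 − 4.41)/avg = -1.53/3.645 = -0.419753…
E_cross = (584/2543) / (-1.53/3.645) = -0.5471…
E_cross < 0 ⇒ the goods are complements.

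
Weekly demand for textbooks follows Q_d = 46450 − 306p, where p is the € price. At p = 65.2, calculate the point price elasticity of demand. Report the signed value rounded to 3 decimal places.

dQ_d/dp = −306. At p = 65.2, Q_d = 46450 − 306(65.2) = 26498.8.
Ed = (dQ_d/dp)·(p/Q_d) = −306 × (65.2/26498.8) = -0.75290…

-0.753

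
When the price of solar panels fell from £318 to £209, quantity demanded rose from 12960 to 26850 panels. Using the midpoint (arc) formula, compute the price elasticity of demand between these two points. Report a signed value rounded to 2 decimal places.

%ΔQ = (26850 − 12960) / [(12960 + 26850)/2] = 13890/19905 = 0.697814…
%ΔP = (209 − 318) / [(318 + 209)/2] = -109/263.5 = -0.413662…
Arc Ed = %ΔQ / %ΔP = (13890/19905) / (-109/263.5) = -1.6869…

-1.69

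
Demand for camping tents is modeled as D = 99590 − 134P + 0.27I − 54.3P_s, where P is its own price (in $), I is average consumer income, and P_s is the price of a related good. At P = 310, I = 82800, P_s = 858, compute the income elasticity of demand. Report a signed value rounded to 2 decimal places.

At the given values, D = 99590 − 134(310) + 0.27(82800) − 54.3(858) = 33816.6.
∂D/∂I = 0.27.
E = (0.27) × (82800/33816.6) = 0.6610…

0.66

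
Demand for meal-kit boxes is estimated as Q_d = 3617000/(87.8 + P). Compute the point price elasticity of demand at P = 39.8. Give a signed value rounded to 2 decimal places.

dQ_d/dP = −3617000/(87.8 + P)² = -222.15. At P = 39.8, Q_d = 28346.4.
Ed = (dQ_d/dP)·(P/Q_d) = (-222.15) × (39.8/28346.4) = -0.3119…

-0.31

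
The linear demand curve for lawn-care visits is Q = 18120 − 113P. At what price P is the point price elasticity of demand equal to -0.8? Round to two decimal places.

71.27

Ed = −113P/(18120 − 113P). Set this equal to -0.8:
113P = 0.8·(18120 − 113P) ⇒ 113P(1 + 0.8) = 0.8·18120
P = 0.8·18120 / (113·1.8) = 71.2684…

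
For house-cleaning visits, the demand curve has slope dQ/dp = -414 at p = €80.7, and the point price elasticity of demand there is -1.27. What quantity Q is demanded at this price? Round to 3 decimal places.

26306.929

Ed = (dQ/dp)·(p/Q) ⇒ Q = (dQ/dp)·p/Ed = (-414)·80.7/(-1.27) = 26306.92913…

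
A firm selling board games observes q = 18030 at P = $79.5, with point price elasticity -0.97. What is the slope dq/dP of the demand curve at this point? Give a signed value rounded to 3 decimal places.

-219.989

Ed = (dq/dP)·(P/q) ⇒ dq/dP = Ed·q/P = (-0.97)·18030/79.5 = -219.98867…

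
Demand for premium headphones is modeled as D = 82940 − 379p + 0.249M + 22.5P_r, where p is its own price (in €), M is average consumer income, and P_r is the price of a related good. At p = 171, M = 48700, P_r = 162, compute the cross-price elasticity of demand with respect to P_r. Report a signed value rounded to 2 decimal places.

At the given values, D = 82940 − 379(171) + 0.249(48700) + 22.5(162) = 33902.3.
∂D/∂P_r = 22.5.
E = (22.5) × (162/33902.3) = 0.1075…

0.11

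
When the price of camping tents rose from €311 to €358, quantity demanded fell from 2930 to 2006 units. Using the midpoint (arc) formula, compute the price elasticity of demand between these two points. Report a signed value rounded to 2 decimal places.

-2.66

%ΔQ = (2006 − 2930) / [(2930 + 2006)/2] = -924/2468 = -0.374392…
%ΔP = (358 − 311) / [(311 + 358)/2] = 47/334.5 = 0.140508…
Arc Ed = %ΔQ / %ΔP = (-924/2468) / (47/334.5) = -2.6645…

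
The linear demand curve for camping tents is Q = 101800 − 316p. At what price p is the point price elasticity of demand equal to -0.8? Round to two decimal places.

Ed = −316p/(101800 − 316p). Set this equal to -0.8:
316p = 0.8·(101800 − 316p) ⇒ 316p(1 + 0.8) = 0.8·101800
p = 0.8·101800 / (316·1.8) = 143.1786…

143.18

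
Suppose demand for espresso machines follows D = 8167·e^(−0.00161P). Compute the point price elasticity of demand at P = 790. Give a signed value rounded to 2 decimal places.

dD/dP = −0.00161·D = -3.68561. At P = 790, D = 2289.2.
Ed = (dD/dP)·(P/D) = (-3.68561) × (790/2289.2) = -1.2719

-1.27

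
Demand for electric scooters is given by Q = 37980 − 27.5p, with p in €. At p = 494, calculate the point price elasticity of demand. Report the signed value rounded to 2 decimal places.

-0.56

dQ/dp = −27.5. At p = 494, Q = 37980 − 27.5(494) = 24395.
Ed = (dQ/dp)·(p/Q) = −27.5 × (494/24395) = -0.5568…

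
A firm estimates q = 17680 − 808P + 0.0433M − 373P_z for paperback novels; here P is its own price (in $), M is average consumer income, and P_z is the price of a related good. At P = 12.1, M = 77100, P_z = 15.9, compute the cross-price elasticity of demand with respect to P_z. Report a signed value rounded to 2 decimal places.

At the given values, q = 17680 − 808(12.1) + 0.0433(77100) − 373(15.9) = 5310.93.
∂q/∂P_z = -373.
E = (-373) × (15.9/5310.93) = -1.1166…

-1.12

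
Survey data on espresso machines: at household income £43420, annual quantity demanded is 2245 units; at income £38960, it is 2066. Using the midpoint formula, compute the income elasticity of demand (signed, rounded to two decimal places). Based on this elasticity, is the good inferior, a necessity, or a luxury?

%ΔQ = (2066 − 2245)/[( 2245 + 2066)/2] = -179/2155.5 = -0.083043…
%ΔIncome = (38960 − 43420)/[( 43420 + 38960)/2] = -4460/41190 = -0.108278…
E_income = (-179/2155.5) / (-4460/41190) = 0.7669…
0 < E_income < 1 ⇒ normal good, necessity.

0.77; necessity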